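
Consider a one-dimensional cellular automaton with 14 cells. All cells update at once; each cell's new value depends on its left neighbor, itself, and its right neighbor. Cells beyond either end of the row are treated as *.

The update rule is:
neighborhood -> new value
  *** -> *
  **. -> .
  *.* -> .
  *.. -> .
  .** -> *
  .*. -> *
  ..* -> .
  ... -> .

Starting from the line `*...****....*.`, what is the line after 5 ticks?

....*.......*.

....***.....*.
....**......*.
....*.......*.
....*.......*.  (fixed point — unchanged through tick 5)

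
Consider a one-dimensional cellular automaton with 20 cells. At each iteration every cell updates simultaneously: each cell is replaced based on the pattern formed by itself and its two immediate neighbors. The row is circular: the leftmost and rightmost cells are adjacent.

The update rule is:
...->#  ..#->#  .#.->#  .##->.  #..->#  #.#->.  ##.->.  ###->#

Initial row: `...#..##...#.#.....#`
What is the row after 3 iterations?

######..####.#######
#####.##.##...######
####.......###.#####

####.......###.#####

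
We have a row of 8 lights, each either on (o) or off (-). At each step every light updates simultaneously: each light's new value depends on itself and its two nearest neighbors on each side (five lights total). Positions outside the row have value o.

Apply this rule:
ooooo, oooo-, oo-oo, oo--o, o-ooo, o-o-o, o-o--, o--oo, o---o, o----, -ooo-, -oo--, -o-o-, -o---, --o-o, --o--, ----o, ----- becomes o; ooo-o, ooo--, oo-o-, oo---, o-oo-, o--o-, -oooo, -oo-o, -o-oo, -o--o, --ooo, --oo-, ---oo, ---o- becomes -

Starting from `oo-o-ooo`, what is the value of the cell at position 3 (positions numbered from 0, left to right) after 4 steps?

-

o--o-o-o
-o-ooo-o
-o-oo-oo
-o---oo-
position 3 holds -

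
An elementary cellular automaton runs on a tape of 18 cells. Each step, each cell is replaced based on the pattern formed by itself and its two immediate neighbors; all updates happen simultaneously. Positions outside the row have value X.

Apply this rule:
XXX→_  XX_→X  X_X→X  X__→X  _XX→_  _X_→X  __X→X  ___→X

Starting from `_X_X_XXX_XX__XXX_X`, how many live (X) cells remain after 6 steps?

step 1: XXXXX__XX_XXX__XX_
step 2: ____XXX_XX__XXX_XX
step 3: XXXX__XX_XXX__XX__
step 4: ___XXX_XX__XXX_XXX
step 5: XXX__XX_XXX__XX___
step 6: __XXX_XX__XXX_XXXX
count of X: 12

12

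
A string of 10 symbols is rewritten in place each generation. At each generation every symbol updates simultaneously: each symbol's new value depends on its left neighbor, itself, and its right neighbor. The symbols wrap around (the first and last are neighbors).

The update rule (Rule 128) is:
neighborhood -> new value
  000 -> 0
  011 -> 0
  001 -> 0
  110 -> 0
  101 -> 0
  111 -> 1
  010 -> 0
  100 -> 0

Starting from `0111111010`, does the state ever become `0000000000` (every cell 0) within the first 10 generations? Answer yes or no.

yes

0011110000
0001100000
0000000000
all cells are 0 at generation 3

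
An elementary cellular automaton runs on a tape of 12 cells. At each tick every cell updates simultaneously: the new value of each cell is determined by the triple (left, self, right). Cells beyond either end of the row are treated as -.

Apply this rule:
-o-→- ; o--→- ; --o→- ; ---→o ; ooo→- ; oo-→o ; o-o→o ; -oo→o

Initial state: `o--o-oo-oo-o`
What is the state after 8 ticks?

----ooooooo-
ooo-o-----o-
o-oo--ooo---
-ooo--o-o-oo
-o-o---o-ooo
--o--o--oo-o
o-------ooo-
--ooooo-o-o-

--ooooo-o-o-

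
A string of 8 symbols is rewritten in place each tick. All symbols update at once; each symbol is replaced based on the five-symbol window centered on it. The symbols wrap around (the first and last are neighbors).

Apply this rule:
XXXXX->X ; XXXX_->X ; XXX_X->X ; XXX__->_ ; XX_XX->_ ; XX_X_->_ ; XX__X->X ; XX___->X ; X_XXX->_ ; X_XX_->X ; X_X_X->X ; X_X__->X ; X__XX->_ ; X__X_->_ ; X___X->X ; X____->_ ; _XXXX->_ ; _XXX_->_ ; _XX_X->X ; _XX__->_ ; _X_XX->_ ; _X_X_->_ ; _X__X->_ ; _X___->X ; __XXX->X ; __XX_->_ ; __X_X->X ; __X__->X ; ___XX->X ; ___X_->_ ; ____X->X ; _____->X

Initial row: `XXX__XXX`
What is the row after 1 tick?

XX_X_X_X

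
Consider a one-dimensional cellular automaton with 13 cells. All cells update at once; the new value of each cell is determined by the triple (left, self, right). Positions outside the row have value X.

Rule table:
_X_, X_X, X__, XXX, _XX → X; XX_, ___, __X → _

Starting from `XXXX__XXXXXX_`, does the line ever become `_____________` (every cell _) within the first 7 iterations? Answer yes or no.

XXX_X_XXXXX_X
XX_XXXXXXX_XX
X_XXXXXXX_XXX
_XXXXXXX_XXXX
XXXXXXX_XXXXX
XXXXXX_XXXXXX
XXXXX_XXXXXXX
iteration 7 is XXXXX_XXXXXXX, still not uniform _

no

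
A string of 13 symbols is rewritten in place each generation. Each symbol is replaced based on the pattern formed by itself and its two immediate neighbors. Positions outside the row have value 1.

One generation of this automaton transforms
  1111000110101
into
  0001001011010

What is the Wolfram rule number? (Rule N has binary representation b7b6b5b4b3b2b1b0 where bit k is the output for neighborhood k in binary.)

98

position 0: 111 → 0  (bit 7 = 0)
position 3: 110 → 1  (bit 6 = 1)
position 9: 101 → 1  (bit 5 = 1)
position 4: 100 → 0  (bit 4 = 0)
position 7: 011 → 0  (bit 3 = 0)
position 10: 010 → 0  (bit 2 = 0)
position 6: 001 → 1  (bit 1 = 1)
position 5: 000 → 0  (bit 0 = 0)
bits b7..b0 = 01100010 = 98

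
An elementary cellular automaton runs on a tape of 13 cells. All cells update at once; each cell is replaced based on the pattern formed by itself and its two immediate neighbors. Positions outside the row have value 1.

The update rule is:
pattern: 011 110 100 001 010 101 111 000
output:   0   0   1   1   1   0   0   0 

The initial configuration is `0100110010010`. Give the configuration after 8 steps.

step 1: 0111001111110
step 2: 0000110000000
step 3: 1001001000001
step 4: 0111111100010
step 5: 0000000010110
step 6: 1000000110000
step 7: 0100001001001
step 8: 0110011111110

0110011111110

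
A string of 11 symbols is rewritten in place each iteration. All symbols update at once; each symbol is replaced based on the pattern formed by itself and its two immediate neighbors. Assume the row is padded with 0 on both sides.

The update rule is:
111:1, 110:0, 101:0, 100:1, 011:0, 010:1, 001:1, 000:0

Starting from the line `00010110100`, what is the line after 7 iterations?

11101110111

iteration 1: 00110000110
iteration 2: 01001001001
iteration 3: 11111111111
iteration 4: 01111111110
iteration 5: 10111111101
iteration 6: 10011111001
iteration 7: 11101110111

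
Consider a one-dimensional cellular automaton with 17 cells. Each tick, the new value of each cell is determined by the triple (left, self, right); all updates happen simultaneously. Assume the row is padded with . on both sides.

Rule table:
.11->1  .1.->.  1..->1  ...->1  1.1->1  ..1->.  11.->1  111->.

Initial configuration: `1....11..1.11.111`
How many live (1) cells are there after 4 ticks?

12

.111.111..11111.1
.1.111.11.1...11.
..11.11111.11.111
1.1111...111111.1
count of 1: 12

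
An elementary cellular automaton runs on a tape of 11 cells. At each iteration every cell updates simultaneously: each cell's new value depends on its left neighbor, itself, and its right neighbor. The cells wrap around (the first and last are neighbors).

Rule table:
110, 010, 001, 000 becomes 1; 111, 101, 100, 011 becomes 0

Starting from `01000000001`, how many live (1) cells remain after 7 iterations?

01011111111
01000000001  (repeats iteration 0; period 2)
iteration 7: 01011111111
count of 1: 9

9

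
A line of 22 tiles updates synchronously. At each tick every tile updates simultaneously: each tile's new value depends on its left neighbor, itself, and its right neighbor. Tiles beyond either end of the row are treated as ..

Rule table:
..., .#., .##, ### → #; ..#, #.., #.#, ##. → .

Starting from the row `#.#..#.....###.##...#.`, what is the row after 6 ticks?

#.#..#.#.#.#.#.#..#.#.

tick 1: #.#..#.###.##..#..#.#.
tick 2: #.#..#.##..#...#..#.#.
tick 3: #.#..#.#...#.#.#..#.#.
tick 4: #.#..#.#.#.#.#.#..#.#.
tick 5: #.#..#.#.#.#.#.#..#.#.  (fixed point — unchanged through tick 6)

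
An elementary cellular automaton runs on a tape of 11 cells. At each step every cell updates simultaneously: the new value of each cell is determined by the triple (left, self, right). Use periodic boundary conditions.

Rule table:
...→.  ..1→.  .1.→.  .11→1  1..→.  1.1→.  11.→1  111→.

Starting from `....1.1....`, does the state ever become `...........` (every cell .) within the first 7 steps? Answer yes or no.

yes

step 1: ...........
all cells are . at step 1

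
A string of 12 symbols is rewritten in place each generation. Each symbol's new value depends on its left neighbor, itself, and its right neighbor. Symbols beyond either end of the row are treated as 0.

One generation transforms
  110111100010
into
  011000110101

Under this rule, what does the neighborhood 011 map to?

0

At position 0 the neighborhood is 011; the next row has 0 there.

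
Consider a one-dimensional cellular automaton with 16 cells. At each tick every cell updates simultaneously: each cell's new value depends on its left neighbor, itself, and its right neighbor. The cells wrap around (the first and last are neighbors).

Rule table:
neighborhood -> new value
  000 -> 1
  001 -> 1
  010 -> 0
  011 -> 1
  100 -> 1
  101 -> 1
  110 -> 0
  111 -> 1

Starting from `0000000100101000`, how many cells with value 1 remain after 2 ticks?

1111111011010111
1111110110101111
count of 1: 13

13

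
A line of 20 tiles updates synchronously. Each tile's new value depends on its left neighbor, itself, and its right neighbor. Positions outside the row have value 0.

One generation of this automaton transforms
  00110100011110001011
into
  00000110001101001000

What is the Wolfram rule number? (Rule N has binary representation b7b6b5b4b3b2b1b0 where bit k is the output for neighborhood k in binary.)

position 10: 111 → 1  (bit 7 = 1)
position 3: 110 → 0  (bit 6 = 0)
position 4: 101 → 0  (bit 5 = 0)
position 6: 100 → 1  (bit 4 = 1)
position 2: 011 → 0  (bit 3 = 0)
position 5: 010 → 1  (bit 2 = 1)
position 1: 001 → 0  (bit 1 = 0)
position 0: 000 → 0  (bit 0 = 0)
bits b7..b0 = 10010100 = 148

148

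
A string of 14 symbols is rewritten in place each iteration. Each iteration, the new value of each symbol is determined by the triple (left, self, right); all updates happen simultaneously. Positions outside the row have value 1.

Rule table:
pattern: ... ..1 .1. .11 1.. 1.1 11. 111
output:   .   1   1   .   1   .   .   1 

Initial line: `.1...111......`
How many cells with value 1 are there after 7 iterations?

3

.11.1.1.1....1
....1.1.11..1.
1..11.1...111.
.11...11.1.1..
...1.1...1.111
1.11.11.11..11
..........11.1
count of 1: 3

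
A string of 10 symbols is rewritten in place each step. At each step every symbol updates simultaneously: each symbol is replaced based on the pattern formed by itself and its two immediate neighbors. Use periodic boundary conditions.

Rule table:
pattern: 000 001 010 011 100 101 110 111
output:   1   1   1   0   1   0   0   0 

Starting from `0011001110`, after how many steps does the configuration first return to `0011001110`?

2

step 1: 1100110001
step 2: 0011001110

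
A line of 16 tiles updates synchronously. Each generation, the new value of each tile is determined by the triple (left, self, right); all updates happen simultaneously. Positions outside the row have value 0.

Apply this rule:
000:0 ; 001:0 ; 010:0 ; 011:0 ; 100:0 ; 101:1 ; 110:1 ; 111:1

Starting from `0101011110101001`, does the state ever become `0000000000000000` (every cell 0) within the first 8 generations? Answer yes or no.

0010101111010000
0001010111100000
0000101011100000
0000010101100000
0000001010100000
0000000101000000
0000000010000000
0000000000000000
all cells are 0 at generation 8

yes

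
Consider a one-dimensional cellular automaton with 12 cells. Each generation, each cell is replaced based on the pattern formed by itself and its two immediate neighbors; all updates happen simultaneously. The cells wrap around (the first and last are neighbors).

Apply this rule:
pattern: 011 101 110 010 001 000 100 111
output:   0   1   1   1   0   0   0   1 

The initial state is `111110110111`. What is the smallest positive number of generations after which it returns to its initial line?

generation 1: 111111011011
generation 2: 111111101101
generation 3: 111111110110
generation 4: 011111111011
generation 5: 101111111101
generation 6: 110111111110
generation 7: 011011111111
generation 8: 101101111111
generation 9: 110110111111
generation 10: 111011011111
generation 11: 111101101111
generation 12: 111110110111

12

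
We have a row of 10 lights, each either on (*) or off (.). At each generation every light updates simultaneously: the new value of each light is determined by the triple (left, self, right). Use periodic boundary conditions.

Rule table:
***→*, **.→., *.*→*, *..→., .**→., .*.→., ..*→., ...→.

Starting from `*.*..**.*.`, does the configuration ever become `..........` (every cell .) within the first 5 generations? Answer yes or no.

yes

generation 1: .*.....*.*
generation 2: *.......*.
generation 3: .........*
generation 4: ..........
all cells are . at generation 4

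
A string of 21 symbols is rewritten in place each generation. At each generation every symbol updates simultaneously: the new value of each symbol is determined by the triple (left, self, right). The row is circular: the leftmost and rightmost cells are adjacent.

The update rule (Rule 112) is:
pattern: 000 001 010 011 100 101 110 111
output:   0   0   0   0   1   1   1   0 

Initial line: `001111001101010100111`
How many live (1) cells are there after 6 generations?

9

generation 1: 100001100110101010001
generation 2: 110000110011010101000
generation 3: 011000011001101010100
generation 4: 001100001100110101010
generation 5: 000110000110011010101
generation 6: 100011000011001101010
count of 1: 9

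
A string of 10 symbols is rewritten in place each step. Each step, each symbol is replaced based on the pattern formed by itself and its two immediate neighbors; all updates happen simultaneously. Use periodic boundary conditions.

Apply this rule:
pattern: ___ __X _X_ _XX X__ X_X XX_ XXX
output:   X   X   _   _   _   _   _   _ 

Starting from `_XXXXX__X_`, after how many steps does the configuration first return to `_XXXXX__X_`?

20

step 1: X______X__
step 2: __XXXXX__X
step 3: _X______X_
step 4: X__XXXXX__
step 5: __X______X
step 6: _X__XXXXX_
step 7: X__X______
step 8: __X__XXXXX
step 9: _X__X_____
step 10: X__X__XXXX
step 11: __X__X____
step 12: XX__X__XXX
step 13: ___X__X___
step 14: XXX__X__XX
step 15: ____X__X__
step 16: XXXX__X__X
step 17: _____X__X_
step 18: XXXXX__X__
step 19: ______X__X
step 20: _XXXXX__X_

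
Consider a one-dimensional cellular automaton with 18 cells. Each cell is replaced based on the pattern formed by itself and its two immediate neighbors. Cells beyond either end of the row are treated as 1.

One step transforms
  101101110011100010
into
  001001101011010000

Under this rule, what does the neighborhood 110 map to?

0

At position 0 the neighborhood is 110; the next row has 0 there.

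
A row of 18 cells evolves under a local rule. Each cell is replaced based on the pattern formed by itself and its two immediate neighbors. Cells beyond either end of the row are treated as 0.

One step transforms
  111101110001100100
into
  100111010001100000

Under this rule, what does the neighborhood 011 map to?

1

At position 0 the neighborhood is 011; the next row has 1 there.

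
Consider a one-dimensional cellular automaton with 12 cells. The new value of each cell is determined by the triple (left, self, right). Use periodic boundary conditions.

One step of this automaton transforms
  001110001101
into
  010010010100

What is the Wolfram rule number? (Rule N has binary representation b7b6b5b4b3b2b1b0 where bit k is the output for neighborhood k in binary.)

position 3: 111 → 0  (bit 7 = 0)
position 4: 110 → 1  (bit 6 = 1)
position 10: 101 → 0  (bit 5 = 0)
position 0: 100 → 0  (bit 4 = 0)
position 2: 011 → 0  (bit 3 = 0)
position 11: 010 → 0  (bit 2 = 0)
position 1: 001 → 1  (bit 1 = 1)
position 6: 000 → 0  (bit 0 = 0)
bits b7..b0 = 01000010 = 66

66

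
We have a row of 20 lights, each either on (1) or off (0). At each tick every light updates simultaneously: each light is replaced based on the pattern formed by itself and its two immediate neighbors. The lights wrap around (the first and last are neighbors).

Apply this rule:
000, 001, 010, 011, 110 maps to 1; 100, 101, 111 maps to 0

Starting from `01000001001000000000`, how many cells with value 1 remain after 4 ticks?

11011111011011111111
01010001011010000000
11010111011010111111
01010101011010100000
count of 1: 8

8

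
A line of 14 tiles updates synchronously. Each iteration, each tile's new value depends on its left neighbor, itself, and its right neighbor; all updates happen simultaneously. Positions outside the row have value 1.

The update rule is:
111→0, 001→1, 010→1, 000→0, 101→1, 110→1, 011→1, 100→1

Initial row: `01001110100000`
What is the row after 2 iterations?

00001110011011

11111011110001
00001110011011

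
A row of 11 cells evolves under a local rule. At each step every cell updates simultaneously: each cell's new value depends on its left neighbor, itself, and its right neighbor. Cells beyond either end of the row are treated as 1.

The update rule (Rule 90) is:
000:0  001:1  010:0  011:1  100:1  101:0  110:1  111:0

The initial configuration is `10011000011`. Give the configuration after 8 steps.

step 1: 11111100110
step 2: 00000111110
step 3: 10001100010
step 4: 11011110100
step 5: 01010010011
step 6: 00001101110
step 7: 10011101010
step 8: 11110100000

11110100000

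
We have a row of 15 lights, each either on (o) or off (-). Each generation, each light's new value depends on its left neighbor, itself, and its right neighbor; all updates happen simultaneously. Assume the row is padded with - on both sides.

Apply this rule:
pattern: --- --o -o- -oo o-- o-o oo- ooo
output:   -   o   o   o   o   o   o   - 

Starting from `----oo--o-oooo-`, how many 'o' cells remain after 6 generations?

6

---oooooooo--oo
--oo------ooooo
-oooo----oo---o
oo--oo--oooo-oo
ooooooooo--oooo
o-------oooo--o
count of o: 6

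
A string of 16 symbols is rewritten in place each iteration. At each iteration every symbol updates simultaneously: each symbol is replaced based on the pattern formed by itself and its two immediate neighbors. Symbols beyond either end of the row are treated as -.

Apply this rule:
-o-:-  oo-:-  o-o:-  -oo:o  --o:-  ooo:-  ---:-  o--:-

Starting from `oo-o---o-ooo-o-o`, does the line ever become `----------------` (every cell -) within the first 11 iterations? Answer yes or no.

yes

o--------o------
----------------
all cells are - at iteration 2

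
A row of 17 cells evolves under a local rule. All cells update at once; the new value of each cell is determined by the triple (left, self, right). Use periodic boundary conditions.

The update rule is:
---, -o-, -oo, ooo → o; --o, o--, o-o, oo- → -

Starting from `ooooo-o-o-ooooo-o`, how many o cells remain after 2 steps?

oooo--o-o-oooo--o
ooo---o-o-ooo---o
count of o: 9

9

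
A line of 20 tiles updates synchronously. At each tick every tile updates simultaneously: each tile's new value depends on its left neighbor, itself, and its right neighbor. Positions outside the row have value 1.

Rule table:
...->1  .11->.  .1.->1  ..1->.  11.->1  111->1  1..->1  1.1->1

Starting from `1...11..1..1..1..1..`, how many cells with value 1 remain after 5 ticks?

15

111..11.11.11.11.11.
1111..11.11.11.11.11
11111..11.11.11.11.1
111111..11.11.11.11.
1111111..11.11.11.11
count of 1: 15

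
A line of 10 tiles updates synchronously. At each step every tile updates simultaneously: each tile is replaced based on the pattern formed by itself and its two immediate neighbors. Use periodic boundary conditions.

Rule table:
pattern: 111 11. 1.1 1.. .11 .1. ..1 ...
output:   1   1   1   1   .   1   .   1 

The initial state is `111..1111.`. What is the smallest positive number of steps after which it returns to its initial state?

.111..1111
1.111..111
11.111..11
111.111..1
1111.111..
.1111.111.
..1111.111
1..1111.11
11..1111.1
111..1111.

10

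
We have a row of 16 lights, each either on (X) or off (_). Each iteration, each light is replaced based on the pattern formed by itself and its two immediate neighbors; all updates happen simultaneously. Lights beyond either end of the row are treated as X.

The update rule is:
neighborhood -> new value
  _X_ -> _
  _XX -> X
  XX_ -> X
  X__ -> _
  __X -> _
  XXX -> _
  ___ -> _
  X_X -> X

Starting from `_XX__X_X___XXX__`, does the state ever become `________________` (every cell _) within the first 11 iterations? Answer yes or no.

iteration 1: XXX___X____X_X__
iteration 2: __X_________X___
iteration 3: ________________
all cells are _ at iteration 3

yes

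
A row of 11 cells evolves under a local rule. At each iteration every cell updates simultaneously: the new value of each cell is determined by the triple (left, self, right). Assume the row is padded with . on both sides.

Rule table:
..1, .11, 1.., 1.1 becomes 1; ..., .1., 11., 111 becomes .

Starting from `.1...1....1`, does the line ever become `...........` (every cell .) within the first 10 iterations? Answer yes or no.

no

1.1.1.1..1.
.1.1.1.11.1
1.1.1.11.1.
.1.1.11.1.1
1.1.11.1.1.
.1.11.1.1.1
1.11.1.1.1.
.11.1.1.1.1
11.1.1.1.1.
1.1.1.1.1.1
iteration 10 is 1.1.1.1.1.1, still not uniform .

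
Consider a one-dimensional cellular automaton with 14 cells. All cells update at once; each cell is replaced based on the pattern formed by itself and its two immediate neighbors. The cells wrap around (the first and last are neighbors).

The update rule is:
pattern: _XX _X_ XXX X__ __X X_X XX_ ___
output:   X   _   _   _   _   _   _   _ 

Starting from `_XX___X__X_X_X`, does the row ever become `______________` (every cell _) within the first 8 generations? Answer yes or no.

yes

_X____________
______________
all cells are _ at generation 2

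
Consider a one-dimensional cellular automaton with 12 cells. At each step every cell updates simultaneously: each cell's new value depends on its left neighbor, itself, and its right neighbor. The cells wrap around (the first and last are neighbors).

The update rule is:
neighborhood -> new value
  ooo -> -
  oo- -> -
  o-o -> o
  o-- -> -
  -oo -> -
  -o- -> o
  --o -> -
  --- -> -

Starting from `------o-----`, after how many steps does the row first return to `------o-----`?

step 1: ------o-----

1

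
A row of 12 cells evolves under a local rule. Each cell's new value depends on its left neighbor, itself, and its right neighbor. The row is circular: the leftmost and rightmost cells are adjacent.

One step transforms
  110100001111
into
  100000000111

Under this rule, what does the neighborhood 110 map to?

0

At position 1 the neighborhood is 110; the next row has 0 there.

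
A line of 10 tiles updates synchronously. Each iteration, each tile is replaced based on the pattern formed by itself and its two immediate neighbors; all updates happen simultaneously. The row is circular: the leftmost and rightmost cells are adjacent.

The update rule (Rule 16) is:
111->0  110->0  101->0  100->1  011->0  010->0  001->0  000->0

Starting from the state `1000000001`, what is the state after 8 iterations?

iteration 1: 0100000000
iteration 2: 0010000000
iteration 3: 0001000000
iteration 4: 0000100000
iteration 5: 0000010000
iteration 6: 0000001000
iteration 7: 0000000100
iteration 8: 0000000010

0000000010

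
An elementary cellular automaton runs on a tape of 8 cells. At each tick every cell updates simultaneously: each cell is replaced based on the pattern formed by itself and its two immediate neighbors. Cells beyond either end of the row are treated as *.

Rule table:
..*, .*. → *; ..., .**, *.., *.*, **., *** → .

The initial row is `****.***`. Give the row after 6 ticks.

tick 1: ........
tick 2: .......*
tick 3: ......*.
tick 4: .....**.
tick 5: ....*...
tick 6: ...**..*

...**..*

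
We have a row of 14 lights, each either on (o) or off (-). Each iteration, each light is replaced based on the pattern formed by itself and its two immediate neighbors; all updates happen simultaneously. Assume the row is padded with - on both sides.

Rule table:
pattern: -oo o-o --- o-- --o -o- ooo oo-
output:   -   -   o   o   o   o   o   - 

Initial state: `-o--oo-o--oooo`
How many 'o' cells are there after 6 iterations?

9

oooo---ooo-oo-
-oo-ooo-o----o
o----o--oooooo
oooooooo-oooo-
-oooooo---oo-o
o-oooo-ooo---o
count of o: 9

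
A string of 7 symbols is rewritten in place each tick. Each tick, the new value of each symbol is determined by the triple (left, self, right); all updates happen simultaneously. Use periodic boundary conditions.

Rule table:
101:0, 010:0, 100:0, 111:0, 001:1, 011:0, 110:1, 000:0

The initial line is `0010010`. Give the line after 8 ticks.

0100100
1001000
0010001
0100010
1000100
0001001
0010010  (repeats tick 0; period 7)
tick 8: 0100100

0100100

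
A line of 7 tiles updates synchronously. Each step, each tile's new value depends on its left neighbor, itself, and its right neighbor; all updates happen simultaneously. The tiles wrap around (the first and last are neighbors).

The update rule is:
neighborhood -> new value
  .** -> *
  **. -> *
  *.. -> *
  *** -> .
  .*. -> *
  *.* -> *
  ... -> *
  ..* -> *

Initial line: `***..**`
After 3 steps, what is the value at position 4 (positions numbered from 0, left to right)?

step 1: ..****.
step 2: ***..**  (repeats step 0; period 2)
step 3: ..****.
position 4 holds *

*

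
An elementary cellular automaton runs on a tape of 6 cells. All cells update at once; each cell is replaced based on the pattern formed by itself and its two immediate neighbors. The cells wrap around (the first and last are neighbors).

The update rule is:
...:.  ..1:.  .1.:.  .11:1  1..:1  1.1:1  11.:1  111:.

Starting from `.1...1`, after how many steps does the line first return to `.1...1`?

6

step 1: 1.1...
step 2: .1.1..
step 3: ..1.1.
step 4: ...1.1
step 5: 1...1.
step 6: .1...1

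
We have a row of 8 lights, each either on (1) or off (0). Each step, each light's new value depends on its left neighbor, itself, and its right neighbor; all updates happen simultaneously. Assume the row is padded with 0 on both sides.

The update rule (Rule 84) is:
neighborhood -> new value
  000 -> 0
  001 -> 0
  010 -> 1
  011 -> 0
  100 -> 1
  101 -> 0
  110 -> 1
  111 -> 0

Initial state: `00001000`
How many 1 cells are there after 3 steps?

00001100
00000110
00000011
count of 1: 2

2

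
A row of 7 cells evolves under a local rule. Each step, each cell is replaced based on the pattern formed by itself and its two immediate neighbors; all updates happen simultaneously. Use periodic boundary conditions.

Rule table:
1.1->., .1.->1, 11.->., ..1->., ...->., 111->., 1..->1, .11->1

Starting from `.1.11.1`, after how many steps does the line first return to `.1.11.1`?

2

.1.1..1
.1.11.1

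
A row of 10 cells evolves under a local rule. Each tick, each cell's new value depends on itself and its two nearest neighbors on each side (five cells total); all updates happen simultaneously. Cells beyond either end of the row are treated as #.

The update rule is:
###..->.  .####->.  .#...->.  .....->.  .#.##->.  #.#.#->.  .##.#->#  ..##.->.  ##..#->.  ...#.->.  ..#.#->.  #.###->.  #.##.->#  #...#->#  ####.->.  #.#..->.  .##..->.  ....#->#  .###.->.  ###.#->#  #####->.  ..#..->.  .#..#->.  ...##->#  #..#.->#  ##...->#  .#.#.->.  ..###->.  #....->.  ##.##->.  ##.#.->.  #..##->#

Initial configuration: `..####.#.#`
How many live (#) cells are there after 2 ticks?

.#...#....
...#....##
count of #: 3

3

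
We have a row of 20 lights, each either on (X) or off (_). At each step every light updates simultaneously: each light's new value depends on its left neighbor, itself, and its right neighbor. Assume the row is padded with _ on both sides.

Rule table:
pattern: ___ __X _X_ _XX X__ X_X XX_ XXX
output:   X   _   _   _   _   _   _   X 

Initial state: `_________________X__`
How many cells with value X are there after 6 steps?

11

XXXXXXXXXXXXXXXX___X
_XXXXXXXXXXXXXX__X__
__XXXXXXXXXXXX_____X
X__XXXXXXXXXX__XXX__
____XXXXXXXX____X__X
XXX__XXXXXX__XX_____
count of X: 11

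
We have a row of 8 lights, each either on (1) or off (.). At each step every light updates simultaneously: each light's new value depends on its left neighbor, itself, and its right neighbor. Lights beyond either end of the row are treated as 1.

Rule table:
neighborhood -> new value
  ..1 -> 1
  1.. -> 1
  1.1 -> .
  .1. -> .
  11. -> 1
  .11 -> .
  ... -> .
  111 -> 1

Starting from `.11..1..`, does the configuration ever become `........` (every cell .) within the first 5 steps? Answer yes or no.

step 1: ..111.11
step 2: 11.11..1
step 3: 11..111.
step 4: 1111.11.
step 5: 1111..1.
step 5 is 1111..1., still not uniform .

no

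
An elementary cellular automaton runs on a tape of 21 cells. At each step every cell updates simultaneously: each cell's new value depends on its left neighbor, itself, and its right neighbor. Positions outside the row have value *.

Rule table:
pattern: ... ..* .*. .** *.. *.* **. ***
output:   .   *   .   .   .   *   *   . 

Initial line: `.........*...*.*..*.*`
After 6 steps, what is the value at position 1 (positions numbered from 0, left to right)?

........*...*.*..*.*.
.......*...*.*..*.*.*
......*...*.*..*.*.*.
.....*...*.*..*.*.*.*
....*...*.*..*.*.*.*.
...*...*.*..*.*.*.*.*
position 1 holds .

.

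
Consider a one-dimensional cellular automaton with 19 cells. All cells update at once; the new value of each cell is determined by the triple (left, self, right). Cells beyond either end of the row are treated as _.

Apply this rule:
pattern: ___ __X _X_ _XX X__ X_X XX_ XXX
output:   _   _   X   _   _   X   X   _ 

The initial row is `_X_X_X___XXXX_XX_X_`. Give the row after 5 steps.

_____X________X__X_

_XXXXX______XX_XXX_
_____X_______XX__X_
_____X________X__X_
_____X________X__X_  (fixed point — unchanged through step 5)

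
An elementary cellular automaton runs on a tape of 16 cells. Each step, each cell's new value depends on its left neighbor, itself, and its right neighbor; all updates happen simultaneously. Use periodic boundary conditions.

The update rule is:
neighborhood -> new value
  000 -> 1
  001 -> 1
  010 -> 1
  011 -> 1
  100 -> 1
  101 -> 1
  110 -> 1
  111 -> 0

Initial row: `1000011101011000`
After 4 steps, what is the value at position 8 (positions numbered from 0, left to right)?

step 1: 1111110111111111
step 2: 0000011100000000
step 3: 1111110111111111  (repeats step 1; period 2)
step 4: 0000011100000000
position 8 holds 0

0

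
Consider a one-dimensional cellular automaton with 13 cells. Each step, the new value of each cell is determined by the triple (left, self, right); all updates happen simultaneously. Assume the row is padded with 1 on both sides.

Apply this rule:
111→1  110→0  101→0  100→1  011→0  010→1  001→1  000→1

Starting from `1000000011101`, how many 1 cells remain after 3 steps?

10

0111111101000
0011111001111
1101110110111
count of 1: 10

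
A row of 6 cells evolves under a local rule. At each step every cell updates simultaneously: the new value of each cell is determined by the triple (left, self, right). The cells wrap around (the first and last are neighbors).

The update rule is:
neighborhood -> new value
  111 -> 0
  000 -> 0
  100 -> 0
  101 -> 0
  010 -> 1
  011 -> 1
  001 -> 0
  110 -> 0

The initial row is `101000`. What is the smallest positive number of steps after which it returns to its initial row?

101000

1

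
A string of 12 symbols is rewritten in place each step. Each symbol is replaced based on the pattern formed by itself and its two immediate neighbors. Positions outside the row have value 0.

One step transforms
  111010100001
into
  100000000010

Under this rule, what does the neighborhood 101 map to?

At position 3 the neighborhood is 101; the next row has 0 there.

0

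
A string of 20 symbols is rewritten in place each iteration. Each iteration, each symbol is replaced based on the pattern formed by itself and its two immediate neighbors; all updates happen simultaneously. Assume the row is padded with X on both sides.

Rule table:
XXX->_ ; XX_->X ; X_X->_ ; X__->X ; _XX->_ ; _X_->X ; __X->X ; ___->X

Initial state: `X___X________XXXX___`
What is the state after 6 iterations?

__________XXXX______

XXXXXXXXXXXXX___XXXX
____________XXXX____
XXXXXXXXXXXX___XXXXX
___________XXXX_____
XXXXXXXXXXX___XXXXXX
__________XXXX______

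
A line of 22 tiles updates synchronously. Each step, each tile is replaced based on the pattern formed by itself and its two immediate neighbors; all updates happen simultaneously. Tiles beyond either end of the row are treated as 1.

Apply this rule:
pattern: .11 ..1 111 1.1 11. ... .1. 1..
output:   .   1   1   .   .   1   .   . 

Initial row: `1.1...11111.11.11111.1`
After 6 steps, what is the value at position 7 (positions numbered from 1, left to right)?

step 1: ....11.111......111...
step 2: .111....1..11111.1..11
step 3: ..1..111..1.111....1.1
step 4: .1..1.1..1...1..111...
step 5: ...1....1..11..1.1..11
step 6: .11..111..1...1....1.1
position 7 holds 1

1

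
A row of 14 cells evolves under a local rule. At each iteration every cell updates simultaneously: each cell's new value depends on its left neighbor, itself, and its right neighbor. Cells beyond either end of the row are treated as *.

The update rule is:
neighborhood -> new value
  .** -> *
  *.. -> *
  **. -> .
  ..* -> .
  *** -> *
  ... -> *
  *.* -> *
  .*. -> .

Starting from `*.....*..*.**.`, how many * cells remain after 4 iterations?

9

.****..*..**.*
****.*..*.*.**
***.*.*..*.***
**.*.*.*..****
count of *: 9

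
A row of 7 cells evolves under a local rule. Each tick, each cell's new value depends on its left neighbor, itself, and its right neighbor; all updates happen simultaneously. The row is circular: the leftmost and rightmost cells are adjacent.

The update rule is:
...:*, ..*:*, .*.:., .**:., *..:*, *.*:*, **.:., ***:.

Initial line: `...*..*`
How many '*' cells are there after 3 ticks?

5

***.**.
...*..*  (repeats tick 0; period 2)
tick 3: ***.**.
count of *: 5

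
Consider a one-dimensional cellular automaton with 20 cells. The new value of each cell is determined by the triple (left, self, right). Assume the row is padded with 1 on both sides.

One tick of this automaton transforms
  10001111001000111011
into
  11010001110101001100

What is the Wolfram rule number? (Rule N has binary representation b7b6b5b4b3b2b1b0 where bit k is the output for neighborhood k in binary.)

114

position 5: 111 → 0  (bit 7 = 0)
position 0: 110 → 1  (bit 6 = 1)
position 17: 101 → 1  (bit 5 = 1)
position 1: 100 → 1  (bit 4 = 1)
position 4: 011 → 0  (bit 3 = 0)
position 10: 010 → 0  (bit 2 = 0)
position 3: 001 → 1  (bit 1 = 1)
position 2: 000 → 0  (bit 0 = 0)
bits b7..b0 = 01110010 = 114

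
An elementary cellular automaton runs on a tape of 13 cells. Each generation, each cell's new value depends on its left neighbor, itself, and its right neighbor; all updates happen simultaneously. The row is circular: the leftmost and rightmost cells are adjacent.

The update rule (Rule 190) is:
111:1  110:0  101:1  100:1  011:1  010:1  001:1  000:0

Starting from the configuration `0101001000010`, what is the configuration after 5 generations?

generation 1: 1111111100111
generation 2: 1111111011111
generation 3: 1111110111111
generation 4: 1111101111111
generation 5: 1111011111111

1111011111111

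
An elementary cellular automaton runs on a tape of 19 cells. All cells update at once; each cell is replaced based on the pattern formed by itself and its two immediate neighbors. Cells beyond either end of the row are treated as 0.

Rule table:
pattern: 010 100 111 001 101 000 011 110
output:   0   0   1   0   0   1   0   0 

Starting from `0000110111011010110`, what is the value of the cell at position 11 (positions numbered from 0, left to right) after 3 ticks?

tick 1: 1110000010000000000
tick 2: 0100111000111111111
tick 3: 0000010010011111110
position 11 holds 1

1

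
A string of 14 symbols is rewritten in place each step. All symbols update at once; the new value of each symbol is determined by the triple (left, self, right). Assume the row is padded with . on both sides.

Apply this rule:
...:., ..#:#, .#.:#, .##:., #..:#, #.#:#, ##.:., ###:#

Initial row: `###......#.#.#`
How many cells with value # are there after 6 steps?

step 1: .#.#....######
step 2: #####..#.####.
step 3: .###.####.##.#
step 4: #.#.#.##.#..##
step 5: ######..####..
step 6: .####.##.##.#.
count of #: 9

9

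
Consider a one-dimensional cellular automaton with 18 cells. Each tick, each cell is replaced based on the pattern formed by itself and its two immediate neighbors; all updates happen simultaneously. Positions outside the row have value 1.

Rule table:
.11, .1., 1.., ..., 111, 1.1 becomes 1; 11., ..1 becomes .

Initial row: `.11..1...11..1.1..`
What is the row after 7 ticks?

11.11111111.111111

11.1.111.1.1.1111.
1.11111.11111111.1
.11111.11111111.11
11111.11111111.111
1111.11111111.1111
111.11111111.11111
11.11111111.111111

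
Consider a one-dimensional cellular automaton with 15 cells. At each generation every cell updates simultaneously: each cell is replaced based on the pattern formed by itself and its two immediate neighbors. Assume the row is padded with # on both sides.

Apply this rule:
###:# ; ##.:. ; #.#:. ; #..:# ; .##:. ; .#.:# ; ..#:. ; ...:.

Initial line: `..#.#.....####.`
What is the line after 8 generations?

...#....#....#.

#.#.##.....##..
..#...#......#.
#.##..##.....#.
....#...#....#.
#...##..##...#.
.#....#...#..#.
.##...##..##.#.
...#....#....#.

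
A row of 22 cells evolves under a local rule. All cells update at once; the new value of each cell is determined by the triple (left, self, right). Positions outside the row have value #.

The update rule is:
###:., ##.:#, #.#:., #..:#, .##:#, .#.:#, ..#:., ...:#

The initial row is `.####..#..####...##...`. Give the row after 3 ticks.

.#..##.##.#..###.####.
.##.##.##.##.#.#.#..#.
.##.##.##.##.#.#.##.#.

.##.##.##.##.#.#.##.#.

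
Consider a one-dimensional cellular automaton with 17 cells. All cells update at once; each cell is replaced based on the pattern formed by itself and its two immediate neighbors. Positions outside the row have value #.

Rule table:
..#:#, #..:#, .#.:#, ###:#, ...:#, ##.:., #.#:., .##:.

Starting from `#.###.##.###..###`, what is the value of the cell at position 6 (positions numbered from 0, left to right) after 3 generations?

#

generation 1: ...#......#.##.##
generation 2: ###########.....#
generation 3: ##########.#####.
position 6 holds #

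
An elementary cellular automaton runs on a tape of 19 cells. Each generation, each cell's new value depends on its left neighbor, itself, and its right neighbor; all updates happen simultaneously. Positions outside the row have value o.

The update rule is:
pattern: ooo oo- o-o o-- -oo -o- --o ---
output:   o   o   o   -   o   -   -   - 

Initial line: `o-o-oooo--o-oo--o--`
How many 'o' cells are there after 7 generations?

11

oo-ooooo---ooo-----
oooooooo---ooo-----
oooooooo---ooo-----  (fixed point — unchanged through generation 7)
count of o: 11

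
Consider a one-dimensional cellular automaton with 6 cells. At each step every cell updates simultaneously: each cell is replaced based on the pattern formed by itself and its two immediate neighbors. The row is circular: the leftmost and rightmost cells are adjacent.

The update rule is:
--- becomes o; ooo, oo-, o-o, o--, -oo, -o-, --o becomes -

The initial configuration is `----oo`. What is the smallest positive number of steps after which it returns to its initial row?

2

step 1: -oo---
step 2: ----oo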